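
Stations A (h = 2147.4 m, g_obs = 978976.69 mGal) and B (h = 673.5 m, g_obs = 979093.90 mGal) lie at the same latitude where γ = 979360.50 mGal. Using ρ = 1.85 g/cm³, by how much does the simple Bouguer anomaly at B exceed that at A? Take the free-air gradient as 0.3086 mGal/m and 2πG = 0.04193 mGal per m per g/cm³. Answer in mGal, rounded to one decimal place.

Δg_SB(A) = 978976.69 − 979360.50 + 0.3086×2147.4 − 0.04193×1.85×2147.4 = 112.30 mGal
Δg_SB(B) = 979093.90 − 979360.50 + 0.3086×673.5 − 0.04193×1.85×673.5 = -111.00 mGal
Difference = -111.00 − (112.30) = -223.30 mGal

-223.3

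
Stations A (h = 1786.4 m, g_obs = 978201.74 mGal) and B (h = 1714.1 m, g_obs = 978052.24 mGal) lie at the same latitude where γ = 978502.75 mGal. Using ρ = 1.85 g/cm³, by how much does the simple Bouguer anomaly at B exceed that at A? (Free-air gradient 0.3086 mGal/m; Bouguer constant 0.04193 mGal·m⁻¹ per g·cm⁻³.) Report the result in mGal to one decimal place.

-166.2

Δg_SB(A) = 978201.74 − 978502.75 + 0.3086×1786.4 − 0.04193×1.85×1786.4 = 111.70 mGal
Δg_SB(B) = 978052.24 − 978502.75 + 0.3086×1714.1 − 0.04193×1.85×1714.1 = -54.50 mGal
Difference = -54.50 − (111.70) = -166.20 mGal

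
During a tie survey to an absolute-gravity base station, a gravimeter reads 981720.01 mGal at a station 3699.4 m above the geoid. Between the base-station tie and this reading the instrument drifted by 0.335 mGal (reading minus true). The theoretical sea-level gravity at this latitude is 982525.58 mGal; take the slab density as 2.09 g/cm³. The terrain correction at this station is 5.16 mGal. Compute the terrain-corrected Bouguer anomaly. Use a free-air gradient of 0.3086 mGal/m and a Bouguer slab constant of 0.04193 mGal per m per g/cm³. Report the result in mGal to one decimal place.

Drift-corrected reading = 981720.01 − (0.335) = 981719.675 mGal
Free-air correction = 0.3086 × 3699.4 = 1141.63 mGal
Free-air anomaly = 981719.675 − 982525.58 + (1141.63) = 335.725 mGal
Bouguer slab correction = 0.04193 × 2.09 × 3699.4 = 324.19 mGal
Simple Bouguer anomaly = 335.725 − (324.19) = 11.535 mGal
Complete Bouguer anomaly = 11.535 + 5.16 = 16.695 mGal

16.7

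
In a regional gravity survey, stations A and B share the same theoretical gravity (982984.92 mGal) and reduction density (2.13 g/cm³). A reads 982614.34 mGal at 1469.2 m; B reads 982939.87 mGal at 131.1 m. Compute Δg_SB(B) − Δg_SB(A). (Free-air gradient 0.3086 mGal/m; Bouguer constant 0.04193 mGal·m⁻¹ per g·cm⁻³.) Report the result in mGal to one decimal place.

Δg_SB(A) = 982614.34 − 982984.92 + 0.3086×1469.2 − 0.04193×2.13×1469.2 = -48.40 mGal
Δg_SB(B) = 982939.87 − 982984.92 + 0.3086×131.1 − 0.04193×2.13×131.1 = -16.30 mGal
Difference = -16.30 − (-48.40) = 32.10 mGal

32.1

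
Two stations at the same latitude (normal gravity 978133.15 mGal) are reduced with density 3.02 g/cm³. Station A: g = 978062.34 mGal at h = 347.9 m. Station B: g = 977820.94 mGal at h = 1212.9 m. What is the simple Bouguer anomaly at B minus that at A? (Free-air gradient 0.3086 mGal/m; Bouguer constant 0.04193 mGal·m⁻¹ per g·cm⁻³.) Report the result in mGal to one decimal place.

Δg_SB(A) = 978062.34 − 978133.15 + 0.3086×347.9 − 0.04193×3.02×347.9 = -7.50 mGal
Δg_SB(B) = 977820.94 − 978133.15 + 0.3086×1212.9 − 0.04193×3.02×1212.9 = -91.50 mGal
Difference = -91.50 − (-7.50) = -84.00 mGal

-84.0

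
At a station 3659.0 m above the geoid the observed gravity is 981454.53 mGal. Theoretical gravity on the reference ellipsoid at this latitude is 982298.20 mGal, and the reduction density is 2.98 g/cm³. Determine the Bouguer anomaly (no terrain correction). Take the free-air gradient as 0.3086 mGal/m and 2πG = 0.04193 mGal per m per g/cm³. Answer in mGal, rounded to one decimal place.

-171.7

Free-air correction = 0.3086 × 3659.0 = 1129.17 mGal
Free-air anomaly = 981454.53 − 982298.20 + (1129.17) = 285.50 mGal
Bouguer slab correction = 0.04193 × 2.98 × 3659.0 = 457.20 mGal
Simple Bouguer anomaly = 285.50 − (457.20) = -171.70 mGal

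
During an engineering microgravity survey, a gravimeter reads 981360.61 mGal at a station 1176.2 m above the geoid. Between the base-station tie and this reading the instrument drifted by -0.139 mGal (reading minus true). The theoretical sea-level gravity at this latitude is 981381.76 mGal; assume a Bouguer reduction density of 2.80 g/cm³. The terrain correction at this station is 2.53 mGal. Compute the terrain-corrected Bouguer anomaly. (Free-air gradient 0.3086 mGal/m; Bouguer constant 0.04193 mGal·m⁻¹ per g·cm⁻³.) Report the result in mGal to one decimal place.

206.4

Drift-corrected reading = 981360.61 − (-0.139) = 981360.749 mGal
Free-air correction = 0.3086 × 1176.2 = 362.98 mGal
Free-air anomaly = 981360.749 − 981381.76 + (362.98) = 341.969 mGal
Bouguer slab correction = 0.04193 × 2.80 × 1176.2 = 138.09 mGal
Simple Bouguer anomaly = 341.969 − (138.09) = 203.879 mGal
Complete Bouguer anomaly = 203.879 + 2.53 = 206.409 mGal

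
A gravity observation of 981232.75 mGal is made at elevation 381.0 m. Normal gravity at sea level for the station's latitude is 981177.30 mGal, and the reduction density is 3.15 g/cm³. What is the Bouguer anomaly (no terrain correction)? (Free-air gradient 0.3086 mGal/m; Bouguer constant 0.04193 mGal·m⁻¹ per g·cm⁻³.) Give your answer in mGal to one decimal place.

Free-air correction = 0.3086 × 381.0 = 117.58 mGal
Free-air anomaly = 981232.75 − 981177.30 + (117.58) = 173.03 mGal
Bouguer slab correction = 0.04193 × 3.15 × 381.0 = 50.32 mGal
Simple Bouguer anomaly = 173.03 − (50.32) = 122.71 mGal

122.7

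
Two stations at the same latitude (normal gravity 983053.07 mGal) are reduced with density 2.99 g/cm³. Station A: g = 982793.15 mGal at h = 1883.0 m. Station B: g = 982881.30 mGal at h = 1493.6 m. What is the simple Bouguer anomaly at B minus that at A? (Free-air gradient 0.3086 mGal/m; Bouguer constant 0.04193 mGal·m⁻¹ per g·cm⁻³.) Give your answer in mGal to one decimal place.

Δg_SB(A) = 982793.15 − 983053.07 + 0.3086×1883.0 − 0.04193×2.99×1883.0 = 85.10 mGal
Δg_SB(B) = 982881.30 − 983053.07 + 0.3086×1493.6 − 0.04193×2.99×1493.6 = 101.90 mGal
Difference = 101.90 − (85.10) = 16.80 mGal

16.8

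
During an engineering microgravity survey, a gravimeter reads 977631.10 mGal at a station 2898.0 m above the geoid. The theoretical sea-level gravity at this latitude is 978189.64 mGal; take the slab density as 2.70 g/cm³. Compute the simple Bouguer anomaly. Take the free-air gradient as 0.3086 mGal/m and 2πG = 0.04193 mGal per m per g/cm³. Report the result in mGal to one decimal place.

7.7

Free-air correction = 0.3086 × 2898.0 = 894.32 mGal
Free-air anomaly = 977631.10 − 978189.64 + (894.32) = 335.78 mGal
Bouguer slab correction = 0.04193 × 2.70 × 2898.0 = 328.09 mGal
Simple Bouguer anomaly = 335.78 − (328.09) = 7.69 mGal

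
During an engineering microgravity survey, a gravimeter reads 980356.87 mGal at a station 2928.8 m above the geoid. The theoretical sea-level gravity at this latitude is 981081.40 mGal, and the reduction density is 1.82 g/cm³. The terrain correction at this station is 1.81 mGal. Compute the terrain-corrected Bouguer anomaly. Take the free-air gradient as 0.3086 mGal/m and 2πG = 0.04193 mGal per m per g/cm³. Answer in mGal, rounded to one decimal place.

-42.4

Free-air correction = 0.3086 × 2928.8 = 903.83 mGal
Free-air anomaly = 980356.87 − 981081.40 + (903.83) = 179.30 mGal
Bouguer slab correction = 0.04193 × 1.82 × 2928.8 = 223.50 mGal
Simple Bouguer anomaly = 179.30 − (223.50) = -44.20 mGal
Complete Bouguer anomaly = -44.20 + 1.81 = -42.39 mGal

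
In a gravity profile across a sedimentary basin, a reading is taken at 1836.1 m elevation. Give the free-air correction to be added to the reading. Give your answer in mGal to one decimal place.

566.6

Free-air correction = 0.3086 × 1836.1 = 566.6 mGal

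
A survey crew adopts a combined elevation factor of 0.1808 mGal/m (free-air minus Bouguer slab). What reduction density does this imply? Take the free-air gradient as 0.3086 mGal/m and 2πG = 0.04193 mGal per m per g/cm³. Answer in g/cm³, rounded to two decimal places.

3.05

0.1808 = 0.3086 − 0.04193 × ρ
ρ = (0.3086 − 0.1808) / 0.04193 = 3.05 g/cm³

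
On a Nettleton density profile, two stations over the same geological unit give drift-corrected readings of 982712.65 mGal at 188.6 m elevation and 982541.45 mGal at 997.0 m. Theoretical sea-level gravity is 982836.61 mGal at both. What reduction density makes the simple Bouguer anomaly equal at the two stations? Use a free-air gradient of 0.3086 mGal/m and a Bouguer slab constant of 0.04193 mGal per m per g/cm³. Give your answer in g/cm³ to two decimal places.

Δg_obs = 982541.45 − 982712.65 = -171.20 mGal over Δh = 997.0 − 188.6 = 808.4 m
Equal Bouguer anomalies ⇒ Δg_obs + (0.3086 − 0.04193ρ)·Δh = 0
0.3086 − 0.04193ρ = −Δg_obs/Δh = 0.21178
ρ = (0.3086 − 0.21178) / 0.04193 = 2.31 g/cm³

2.31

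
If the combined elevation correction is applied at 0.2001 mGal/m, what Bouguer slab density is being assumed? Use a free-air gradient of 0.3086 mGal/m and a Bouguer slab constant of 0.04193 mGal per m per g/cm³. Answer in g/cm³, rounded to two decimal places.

2.59

0.2001 = 0.3086 − 0.04193 × ρ
ρ = (0.3086 − 0.2001) / 0.04193 = 2.59 g/cm³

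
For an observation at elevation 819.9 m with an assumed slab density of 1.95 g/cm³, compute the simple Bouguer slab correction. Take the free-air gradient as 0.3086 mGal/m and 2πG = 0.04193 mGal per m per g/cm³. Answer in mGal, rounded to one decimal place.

67.0

Bouguer slab correction = 0.04193 × 1.95 × 819.9 = 67.0 mGal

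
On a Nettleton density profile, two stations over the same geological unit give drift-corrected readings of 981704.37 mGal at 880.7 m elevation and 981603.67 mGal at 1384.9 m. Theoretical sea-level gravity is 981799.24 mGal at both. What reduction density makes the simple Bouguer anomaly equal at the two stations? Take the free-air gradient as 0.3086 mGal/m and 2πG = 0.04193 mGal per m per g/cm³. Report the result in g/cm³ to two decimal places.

Δg_obs = 981603.67 − 981704.37 = -100.70 mGal over Δh = 1384.9 − 880.7 = 504.2 m
Equal Bouguer anomalies ⇒ Δg_obs + (0.3086 − 0.04193ρ)·Δh = 0
0.3086 − 0.04193ρ = −Δg_obs/Δh = 0.19972
ρ = (0.3086 − 0.19972) / 0.04193 = 2.60 g/cm³

2.60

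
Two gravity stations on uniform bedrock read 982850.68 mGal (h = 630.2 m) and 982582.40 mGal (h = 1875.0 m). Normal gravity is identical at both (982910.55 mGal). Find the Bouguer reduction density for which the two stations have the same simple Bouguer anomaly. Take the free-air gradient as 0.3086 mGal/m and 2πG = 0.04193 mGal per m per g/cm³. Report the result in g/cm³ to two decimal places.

Δg_obs = 982582.40 − 982850.68 = -268.28 mGal over Δh = 1875.0 − 630.2 = 1244.8 m
Equal Bouguer anomalies ⇒ Δg_obs + (0.3086 − 0.04193ρ)·Δh = 0
0.3086 − 0.04193ρ = −Δg_obs/Δh = 0.21552
ρ = (0.3086 − 0.21552) / 0.04193 = 2.22 g/cm³

2.22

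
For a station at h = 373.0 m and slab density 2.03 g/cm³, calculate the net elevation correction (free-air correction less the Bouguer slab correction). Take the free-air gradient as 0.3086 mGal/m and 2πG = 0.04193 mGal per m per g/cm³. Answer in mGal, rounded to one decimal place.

83.4

Combined gradient = 0.3086 − 0.04193 × 2.03 = 0.2234821 mGal/m
Combined elevation correction = 0.2234821 × 373.0 = 83.4 mGal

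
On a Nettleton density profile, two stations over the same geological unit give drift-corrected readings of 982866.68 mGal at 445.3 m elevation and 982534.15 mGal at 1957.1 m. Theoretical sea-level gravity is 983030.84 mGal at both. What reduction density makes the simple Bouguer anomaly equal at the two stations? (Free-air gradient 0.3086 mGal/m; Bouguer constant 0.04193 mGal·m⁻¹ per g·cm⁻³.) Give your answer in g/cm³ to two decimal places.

Δg_obs = 982534.15 − 982866.68 = -332.53 mGal over Δh = 1957.1 − 445.3 = 1511.8 m
Equal Bouguer anomalies ⇒ Δg_obs + (0.3086 − 0.04193ρ)·Δh = 0
0.3086 − 0.04193ρ = −Δg_obs/Δh = 0.21996
ρ = (0.3086 − 0.21996) / 0.04193 = 2.11 g/cm³

2.11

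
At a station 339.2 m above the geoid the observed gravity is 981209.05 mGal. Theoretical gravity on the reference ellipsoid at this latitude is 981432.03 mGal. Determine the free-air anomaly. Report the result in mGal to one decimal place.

Free-air correction = 0.3086 × 339.2 = 104.68 mGal
Free-air anomaly = 981209.05 − 981432.03 + (104.68) = -118.30 mGal

-118.3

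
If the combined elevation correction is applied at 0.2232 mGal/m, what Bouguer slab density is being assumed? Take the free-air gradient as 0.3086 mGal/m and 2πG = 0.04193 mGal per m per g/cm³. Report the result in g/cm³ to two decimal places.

0.2232 = 0.3086 − 0.04193 × ρ
ρ = (0.3086 − 0.2232) / 0.04193 = 2.04 g/cm³

2.04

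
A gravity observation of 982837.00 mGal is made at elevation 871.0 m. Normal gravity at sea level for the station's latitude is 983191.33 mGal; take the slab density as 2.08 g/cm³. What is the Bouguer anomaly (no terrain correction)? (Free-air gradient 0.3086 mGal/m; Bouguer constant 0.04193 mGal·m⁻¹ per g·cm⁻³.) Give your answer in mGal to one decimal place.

Free-air correction = 0.3086 × 871.0 = 268.79 mGal
Free-air anomaly = 982837.00 − 983191.33 + (268.79) = -85.54 mGal
Bouguer slab correction = 0.04193 × 2.08 × 871.0 = 75.96 mGal
Simple Bouguer anomaly = -85.54 − (75.96) = -161.50 mGal

-161.5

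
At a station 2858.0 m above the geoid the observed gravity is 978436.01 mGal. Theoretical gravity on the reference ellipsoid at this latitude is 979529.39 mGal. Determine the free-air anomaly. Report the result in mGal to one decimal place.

-211.4

Free-air correction = 0.3086 × 2858.0 = 881.98 mGal
Free-air anomaly = 978436.01 − 979529.39 + (881.98) = -211.40 mGal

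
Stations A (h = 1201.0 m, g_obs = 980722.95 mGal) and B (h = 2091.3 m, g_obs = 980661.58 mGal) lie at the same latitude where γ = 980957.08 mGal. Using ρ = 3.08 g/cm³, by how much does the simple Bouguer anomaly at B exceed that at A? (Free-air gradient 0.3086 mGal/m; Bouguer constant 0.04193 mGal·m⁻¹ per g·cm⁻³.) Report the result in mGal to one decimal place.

Δg_SB(A) = 980722.95 − 980957.08 + 0.3086×1201.0 − 0.04193×3.08×1201.0 = -18.60 mGal
Δg_SB(B) = 980661.58 − 980957.08 + 0.3086×2091.3 − 0.04193×3.08×2091.3 = 79.80 mGal
Difference = 79.80 − (-18.60) = 98.40 mGal

98.4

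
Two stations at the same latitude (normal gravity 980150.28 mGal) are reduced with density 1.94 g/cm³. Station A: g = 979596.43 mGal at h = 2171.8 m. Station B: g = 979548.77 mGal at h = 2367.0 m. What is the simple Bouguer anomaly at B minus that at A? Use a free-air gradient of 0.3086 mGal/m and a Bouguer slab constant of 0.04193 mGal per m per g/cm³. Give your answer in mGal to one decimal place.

-3.3

Δg_SB(A) = 979596.43 − 980150.28 + 0.3086×2171.8 − 0.04193×1.94×2171.8 = -60.30 mGal
Δg_SB(B) = 979548.77 − 980150.28 + 0.3086×2367.0 − 0.04193×1.94×2367.0 = -63.60 mGal
Difference = -63.60 − (-60.30) = -3.30 mGal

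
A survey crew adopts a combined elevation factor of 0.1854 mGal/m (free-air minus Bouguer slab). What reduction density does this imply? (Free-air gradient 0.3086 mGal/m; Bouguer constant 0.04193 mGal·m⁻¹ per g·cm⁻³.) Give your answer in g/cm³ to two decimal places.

2.94

0.1854 = 0.3086 − 0.04193 × ρ
ρ = (0.3086 − 0.1854) / 0.04193 = 2.94 g/cm³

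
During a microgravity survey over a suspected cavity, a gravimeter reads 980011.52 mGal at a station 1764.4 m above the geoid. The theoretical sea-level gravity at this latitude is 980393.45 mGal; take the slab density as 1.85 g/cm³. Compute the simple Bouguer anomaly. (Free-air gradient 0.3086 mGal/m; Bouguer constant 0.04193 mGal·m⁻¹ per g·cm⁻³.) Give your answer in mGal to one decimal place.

Free-air correction = 0.3086 × 1764.4 = 544.49 mGal
Free-air anomaly = 980011.52 − 980393.45 + (544.49) = 162.56 mGal
Bouguer slab correction = 0.04193 × 1.85 × 1764.4 = 136.87 mGal
Simple Bouguer anomaly = 162.56 − (136.87) = 25.69 mGal

25.7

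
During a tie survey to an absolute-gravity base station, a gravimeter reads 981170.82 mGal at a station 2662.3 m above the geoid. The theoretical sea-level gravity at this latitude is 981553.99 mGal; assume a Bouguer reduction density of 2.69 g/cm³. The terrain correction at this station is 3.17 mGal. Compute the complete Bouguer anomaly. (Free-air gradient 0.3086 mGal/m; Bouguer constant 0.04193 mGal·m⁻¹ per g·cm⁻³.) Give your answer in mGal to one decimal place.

Free-air correction = 0.3086 × 2662.3 = 821.59 mGal
Free-air anomaly = 981170.82 − 981553.99 + (821.59) = 438.42 mGal
Bouguer slab correction = 0.04193 × 2.69 × 2662.3 = 300.29 mGal
Simple Bouguer anomaly = 438.42 − (300.29) = 138.13 mGal
Complete Bouguer anomaly = 138.13 + 3.17 = 141.30 mGal

141.3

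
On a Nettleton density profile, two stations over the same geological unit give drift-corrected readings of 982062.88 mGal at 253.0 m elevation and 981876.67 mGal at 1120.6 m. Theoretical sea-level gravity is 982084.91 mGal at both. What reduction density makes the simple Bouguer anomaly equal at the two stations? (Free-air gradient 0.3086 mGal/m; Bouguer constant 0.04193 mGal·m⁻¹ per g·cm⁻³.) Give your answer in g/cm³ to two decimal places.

Δg_obs = 981876.67 − 982062.88 = -186.21 mGal over Δh = 1120.6 − 253.0 = 867.6 m
Equal Bouguer anomalies ⇒ Δg_obs + (0.3086 − 0.04193ρ)·Δh = 0
0.3086 − 0.04193ρ = −Δg_obs/Δh = 0.21463
ρ = (0.3086 − 0.21463) / 0.04193 = 2.24 g/cm³

2.24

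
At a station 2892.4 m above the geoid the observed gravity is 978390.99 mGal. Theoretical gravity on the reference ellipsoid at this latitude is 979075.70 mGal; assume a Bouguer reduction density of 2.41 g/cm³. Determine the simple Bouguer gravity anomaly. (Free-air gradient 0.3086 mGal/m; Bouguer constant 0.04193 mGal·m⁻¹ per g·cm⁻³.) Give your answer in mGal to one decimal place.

Free-air correction = 0.3086 × 2892.4 = 892.59 mGal
Free-air anomaly = 978390.99 − 979075.70 + (892.59) = 207.88 mGal
Bouguer slab correction = 0.04193 × 2.41 × 2892.4 = 292.28 mGal
Simple Bouguer anomaly = 207.88 − (292.28) = -84.40 mGal

-84.4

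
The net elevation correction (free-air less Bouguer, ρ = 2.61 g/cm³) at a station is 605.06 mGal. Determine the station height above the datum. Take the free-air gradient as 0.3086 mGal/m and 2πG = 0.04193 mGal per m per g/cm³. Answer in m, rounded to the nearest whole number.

Combined gradient = 0.3086 − 0.04193 × 2.61 = 0.1991627 mGal/m
h = 605.06 / 0.1991627 = 3038.02 m

3038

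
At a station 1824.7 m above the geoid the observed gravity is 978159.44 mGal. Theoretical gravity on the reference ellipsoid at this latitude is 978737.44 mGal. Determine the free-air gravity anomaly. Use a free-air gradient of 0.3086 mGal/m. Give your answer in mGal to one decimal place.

Free-air correction = 0.3086 × 1824.7 = 563.10 mGal
Free-air anomaly = 978159.44 − 978737.44 + (563.10) = -14.90 mGal

-14.9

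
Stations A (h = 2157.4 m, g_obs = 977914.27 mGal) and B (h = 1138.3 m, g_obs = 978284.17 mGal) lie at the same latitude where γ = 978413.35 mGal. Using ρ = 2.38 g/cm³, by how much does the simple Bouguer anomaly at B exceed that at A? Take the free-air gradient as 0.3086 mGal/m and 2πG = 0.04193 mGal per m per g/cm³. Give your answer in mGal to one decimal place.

Δg_SB(A) = 977914.27 − 978413.35 + 0.3086×2157.4 − 0.04193×2.38×2157.4 = -48.60 mGal
Δg_SB(B) = 978284.17 − 978413.35 + 0.3086×1138.3 − 0.04193×2.38×1138.3 = 108.50 mGal
Difference = 108.50 − (-48.60) = 157.10 mGal

157.1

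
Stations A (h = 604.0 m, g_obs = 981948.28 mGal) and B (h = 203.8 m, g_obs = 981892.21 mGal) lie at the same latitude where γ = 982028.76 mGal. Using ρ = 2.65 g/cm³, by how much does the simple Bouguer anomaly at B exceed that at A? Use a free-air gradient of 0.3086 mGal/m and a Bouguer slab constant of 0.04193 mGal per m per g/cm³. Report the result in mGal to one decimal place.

Δg_SB(A) = 981948.28 − 982028.76 + 0.3086×604.0 − 0.04193×2.65×604.0 = 38.80 mGal
Δg_SB(B) = 981892.21 − 982028.76 + 0.3086×203.8 − 0.04193×2.65×203.8 = -96.30 mGal
Difference = -96.30 − (38.80) = -135.10 mGal

-135.1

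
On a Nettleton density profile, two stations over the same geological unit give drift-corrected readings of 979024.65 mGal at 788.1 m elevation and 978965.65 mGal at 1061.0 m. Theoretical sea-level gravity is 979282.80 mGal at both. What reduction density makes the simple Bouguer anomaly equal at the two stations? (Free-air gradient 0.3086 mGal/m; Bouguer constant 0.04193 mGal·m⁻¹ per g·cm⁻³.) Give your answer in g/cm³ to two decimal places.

Δg_obs = 978965.65 − 979024.65 = -59.00 mGal over Δh = 1061.0 − 788.1 = 272.9 m
Equal Bouguer anomalies ⇒ Δg_obs + (0.3086 − 0.04193ρ)·Δh = 0
0.3086 − 0.04193ρ = −Δg_obs/Δh = 0.21620
ρ = (0.3086 − 0.21620) / 0.04193 = 2.20 g/cm³

2.20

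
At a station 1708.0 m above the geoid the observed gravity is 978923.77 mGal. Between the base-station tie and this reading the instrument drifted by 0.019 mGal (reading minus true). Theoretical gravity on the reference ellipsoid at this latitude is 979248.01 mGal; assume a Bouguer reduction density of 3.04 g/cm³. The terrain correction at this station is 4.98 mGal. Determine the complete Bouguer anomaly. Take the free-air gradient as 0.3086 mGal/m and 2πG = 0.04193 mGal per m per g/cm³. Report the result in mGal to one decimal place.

Drift-corrected reading = 978923.77 − (0.019) = 978923.751 mGal
Free-air correction = 0.3086 × 1708.0 = 527.09 mGal
Free-air anomaly = 978923.751 − 979248.01 + (527.09) = 202.831 mGal
Bouguer slab correction = 0.04193 × 3.04 × 1708.0 = 217.71 mGal
Simple Bouguer anomaly = 202.831 − (217.71) = -14.879 mGal
Complete Bouguer anomaly = -14.879 + 4.98 = -9.899 mGal

-9.9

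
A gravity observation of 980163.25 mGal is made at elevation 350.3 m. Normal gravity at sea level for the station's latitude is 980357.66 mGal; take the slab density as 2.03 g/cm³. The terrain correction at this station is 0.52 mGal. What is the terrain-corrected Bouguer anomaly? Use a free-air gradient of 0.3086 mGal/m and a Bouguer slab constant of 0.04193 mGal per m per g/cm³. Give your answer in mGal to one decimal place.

Free-air correction = 0.3086 × 350.3 = 108.10 mGal
Free-air anomaly = 980163.25 − 980357.66 + (108.10) = -86.31 mGal
Bouguer slab correction = 0.04193 × 2.03 × 350.3 = 29.82 mGal
Simple Bouguer anomaly = -86.31 − (29.82) = -116.13 mGal
Complete Bouguer anomaly = -116.13 + 0.52 = -115.61 mGal

-115.6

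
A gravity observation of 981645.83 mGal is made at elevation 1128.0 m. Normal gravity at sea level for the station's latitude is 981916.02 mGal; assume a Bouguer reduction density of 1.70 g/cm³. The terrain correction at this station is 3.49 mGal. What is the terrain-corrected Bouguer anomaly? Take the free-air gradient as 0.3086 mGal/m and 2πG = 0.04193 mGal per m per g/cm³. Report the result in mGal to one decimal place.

1.0

Free-air correction = 0.3086 × 1128.0 = 348.10 mGal
Free-air anomaly = 981645.83 − 981916.02 + (348.10) = 77.91 mGal
Bouguer slab correction = 0.04193 × 1.70 × 1128.0 = 80.40 mGal
Simple Bouguer anomaly = 77.91 − (80.40) = -2.49 mGal
Complete Bouguer anomaly = -2.49 + 3.49 = 1.00 mGal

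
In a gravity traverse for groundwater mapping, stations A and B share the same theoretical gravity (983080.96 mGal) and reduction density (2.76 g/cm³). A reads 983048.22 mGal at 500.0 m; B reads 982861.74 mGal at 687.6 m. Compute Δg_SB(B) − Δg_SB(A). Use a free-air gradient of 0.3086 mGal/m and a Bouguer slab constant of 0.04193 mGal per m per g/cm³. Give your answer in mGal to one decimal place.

Δg_SB(A) = 983048.22 − 983080.96 + 0.3086×500.0 − 0.04193×2.76×500.0 = 63.70 mGal
Δg_SB(B) = 982861.74 − 983080.96 + 0.3086×687.6 − 0.04193×2.76×687.6 = -86.60 mGal
Difference = -86.60 − (63.70) = -150.30 mGal

-150.3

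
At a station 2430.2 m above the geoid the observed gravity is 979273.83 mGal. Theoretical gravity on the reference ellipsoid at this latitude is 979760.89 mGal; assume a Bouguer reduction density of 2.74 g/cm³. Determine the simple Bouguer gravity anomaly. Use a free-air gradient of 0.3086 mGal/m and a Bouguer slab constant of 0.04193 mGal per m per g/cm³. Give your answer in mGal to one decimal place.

Free-air correction = 0.3086 × 2430.2 = 749.96 mGal
Free-air anomaly = 979273.83 − 979760.89 + (749.96) = 262.90 mGal
Bouguer slab correction = 0.04193 × 2.74 × 2430.2 = 279.20 mGal
Simple Bouguer anomaly = 262.90 − (279.20) = -16.30 mGal

-16.3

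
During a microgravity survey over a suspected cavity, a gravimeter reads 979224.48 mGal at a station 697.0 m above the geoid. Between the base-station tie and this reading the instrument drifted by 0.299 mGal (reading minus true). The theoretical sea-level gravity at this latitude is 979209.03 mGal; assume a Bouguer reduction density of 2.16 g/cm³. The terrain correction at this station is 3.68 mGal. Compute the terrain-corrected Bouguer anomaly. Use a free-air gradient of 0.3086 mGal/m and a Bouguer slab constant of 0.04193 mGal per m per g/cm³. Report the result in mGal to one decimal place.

170.8

Drift-corrected reading = 979224.48 − (0.299) = 979224.181 mGal
Free-air correction = 0.3086 × 697.0 = 215.09 mGal
Free-air anomaly = 979224.181 − 979209.03 + (215.09) = 230.241 mGal
Bouguer slab correction = 0.04193 × 2.16 × 697.0 = 63.13 mGal
Simple Bouguer anomaly = 230.241 − (63.13) = 167.111 mGal
Complete Bouguer anomaly = 167.111 + 3.68 = 170.791 mGal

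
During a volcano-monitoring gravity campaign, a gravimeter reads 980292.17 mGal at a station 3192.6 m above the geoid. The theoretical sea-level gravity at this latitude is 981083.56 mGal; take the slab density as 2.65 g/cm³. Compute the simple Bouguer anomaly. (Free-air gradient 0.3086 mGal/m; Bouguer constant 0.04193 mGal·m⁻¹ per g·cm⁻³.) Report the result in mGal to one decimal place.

Free-air correction = 0.3086 × 3192.6 = 985.24 mGal
Free-air anomaly = 980292.17 − 981083.56 + (985.24) = 193.85 mGal
Bouguer slab correction = 0.04193 × 2.65 × 3192.6 = 354.74 mGal
Simple Bouguer anomaly = 193.85 − (354.74) = -160.89 mGal

-160.9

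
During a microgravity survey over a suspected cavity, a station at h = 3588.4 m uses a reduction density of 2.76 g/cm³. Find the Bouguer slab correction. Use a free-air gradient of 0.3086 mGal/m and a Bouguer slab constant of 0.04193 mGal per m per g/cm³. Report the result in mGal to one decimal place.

Bouguer slab correction = 0.04193 × 2.76 × 3588.4 = 415.3 mGal

415.3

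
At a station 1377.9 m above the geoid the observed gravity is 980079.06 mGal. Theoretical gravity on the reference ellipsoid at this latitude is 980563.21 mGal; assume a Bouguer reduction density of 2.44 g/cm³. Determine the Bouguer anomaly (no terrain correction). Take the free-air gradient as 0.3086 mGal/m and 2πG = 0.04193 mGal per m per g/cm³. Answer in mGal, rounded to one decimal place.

Free-air correction = 0.3086 × 1377.9 = 425.22 mGal
Free-air anomaly = 980079.06 − 980563.21 + (425.22) = -58.93 mGal
Bouguer slab correction = 0.04193 × 2.44 × 1377.9 = 140.97 mGal
Simple Bouguer anomaly = -58.93 − (140.97) = -199.90 mGal

-199.9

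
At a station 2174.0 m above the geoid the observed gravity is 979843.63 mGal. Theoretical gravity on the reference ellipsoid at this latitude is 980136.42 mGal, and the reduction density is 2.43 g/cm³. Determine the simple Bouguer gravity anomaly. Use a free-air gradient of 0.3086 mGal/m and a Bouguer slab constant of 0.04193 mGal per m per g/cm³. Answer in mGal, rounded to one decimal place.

156.6

Free-air correction = 0.3086 × 2174.0 = 670.90 mGal
Free-air anomaly = 979843.63 − 980136.42 + (670.90) = 378.11 mGal
Bouguer slab correction = 0.04193 × 2.43 × 2174.0 = 221.51 mGal
Simple Bouguer anomaly = 378.11 − (221.51) = 156.60 mGal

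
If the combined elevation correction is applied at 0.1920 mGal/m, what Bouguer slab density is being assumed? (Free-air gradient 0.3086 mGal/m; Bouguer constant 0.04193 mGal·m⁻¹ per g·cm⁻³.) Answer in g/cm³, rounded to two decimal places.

0.1920 = 0.3086 − 0.04193 × ρ
ρ = (0.3086 − 0.1920) / 0.04193 = 2.78 g/cm³

2.78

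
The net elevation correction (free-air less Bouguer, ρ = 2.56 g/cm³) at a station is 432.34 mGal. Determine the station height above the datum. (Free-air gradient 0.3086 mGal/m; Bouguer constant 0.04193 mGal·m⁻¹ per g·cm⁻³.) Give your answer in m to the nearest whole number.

2148

Combined gradient = 0.3086 − 0.04193 × 2.56 = 0.2012592 mGal/m
h = 432.34 / 0.2012592 = 2148.18 m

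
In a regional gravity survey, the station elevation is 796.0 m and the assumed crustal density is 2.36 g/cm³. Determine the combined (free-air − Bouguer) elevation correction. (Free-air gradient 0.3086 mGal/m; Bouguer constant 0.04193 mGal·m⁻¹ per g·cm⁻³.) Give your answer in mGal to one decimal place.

Combined gradient = 0.3086 − 0.04193 × 2.36 = 0.2096452 mGal/m
Combined elevation correction = 0.2096452 × 796.0 = 166.9 mGal

166.9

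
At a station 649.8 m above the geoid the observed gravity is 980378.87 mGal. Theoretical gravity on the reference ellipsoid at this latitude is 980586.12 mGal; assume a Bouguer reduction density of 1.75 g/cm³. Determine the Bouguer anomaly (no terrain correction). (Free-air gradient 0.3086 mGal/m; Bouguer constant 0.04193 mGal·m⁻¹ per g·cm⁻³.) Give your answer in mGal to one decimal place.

Free-air correction = 0.3086 × 649.8 = 200.53 mGal
Free-air anomaly = 980378.87 − 980586.12 + (200.53) = -6.72 mGal
Bouguer slab correction = 0.04193 × 1.75 × 649.8 = 47.68 mGal
Simple Bouguer anomaly = -6.72 − (47.68) = -54.40 mGal

-54.4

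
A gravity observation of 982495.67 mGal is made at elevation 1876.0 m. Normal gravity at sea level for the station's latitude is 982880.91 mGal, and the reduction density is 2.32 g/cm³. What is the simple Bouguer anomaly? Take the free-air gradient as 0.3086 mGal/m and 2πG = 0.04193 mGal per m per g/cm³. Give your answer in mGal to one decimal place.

11.2

Free-air correction = 0.3086 × 1876.0 = 578.93 mGal
Free-air anomaly = 982495.67 − 982880.91 + (578.93) = 193.69 mGal
Bouguer slab correction = 0.04193 × 2.32 × 1876.0 = 182.49 mGal
Simple Bouguer anomaly = 193.69 − (182.49) = 11.20 mGal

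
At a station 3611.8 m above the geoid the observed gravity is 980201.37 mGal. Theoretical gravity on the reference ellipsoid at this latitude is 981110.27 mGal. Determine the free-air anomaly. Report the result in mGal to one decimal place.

Free-air correction = 0.3086 × 3611.8 = 1114.60 mGal
Free-air anomaly = 980201.37 − 981110.27 + (1114.60) = 205.70 mGal

205.7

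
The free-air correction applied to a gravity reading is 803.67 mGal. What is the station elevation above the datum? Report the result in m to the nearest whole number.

h = 803.67 / 0.3086 = 2604.24 m

2604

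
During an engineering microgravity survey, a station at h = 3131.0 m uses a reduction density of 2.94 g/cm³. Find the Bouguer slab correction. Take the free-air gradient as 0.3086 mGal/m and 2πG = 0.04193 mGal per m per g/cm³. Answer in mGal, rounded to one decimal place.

Bouguer slab correction = 0.04193 × 2.94 × 3131.0 = 386.0 mGal

386.0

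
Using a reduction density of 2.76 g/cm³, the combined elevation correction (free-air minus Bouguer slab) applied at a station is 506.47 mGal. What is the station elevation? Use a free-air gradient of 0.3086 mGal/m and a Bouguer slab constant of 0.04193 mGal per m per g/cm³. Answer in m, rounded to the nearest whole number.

2626

Combined gradient = 0.3086 − 0.04193 × 2.76 = 0.1928732 mGal/m
h = 506.47 / 0.1928732 = 2625.92 m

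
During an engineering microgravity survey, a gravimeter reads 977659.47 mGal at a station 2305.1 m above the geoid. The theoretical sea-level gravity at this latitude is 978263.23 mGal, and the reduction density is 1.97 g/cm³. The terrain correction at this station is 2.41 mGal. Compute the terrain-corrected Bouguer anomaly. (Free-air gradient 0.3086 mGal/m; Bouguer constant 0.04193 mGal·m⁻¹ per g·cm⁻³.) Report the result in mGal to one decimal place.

Free-air correction = 0.3086 × 2305.1 = 711.35 mGal
Free-air anomaly = 977659.47 − 978263.23 + (711.35) = 107.59 mGal
Bouguer slab correction = 0.04193 × 1.97 × 2305.1 = 190.41 mGal
Simple Bouguer anomaly = 107.59 − (190.41) = -82.82 mGal
Complete Bouguer anomaly = -82.82 + 2.41 = -80.41 mGal

-80.4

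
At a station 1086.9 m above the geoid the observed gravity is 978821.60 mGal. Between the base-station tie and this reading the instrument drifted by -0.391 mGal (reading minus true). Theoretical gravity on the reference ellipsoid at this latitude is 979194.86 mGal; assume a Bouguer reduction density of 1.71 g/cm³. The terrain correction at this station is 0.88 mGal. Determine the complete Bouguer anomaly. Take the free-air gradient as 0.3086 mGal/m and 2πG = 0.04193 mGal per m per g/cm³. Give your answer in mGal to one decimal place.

Drift-corrected reading = 978821.60 − (-0.391) = 978821.991 mGal
Free-air correction = 0.3086 × 1086.9 = 335.42 mGal
Free-air anomaly = 978821.991 − 979194.86 + (335.42) = -37.449 mGal
Bouguer slab correction = 0.04193 × 1.71 × 1086.9 = 77.93 mGal
Simple Bouguer anomaly = -37.449 − (77.93) = -115.379 mGal
Complete Bouguer anomaly = -115.379 + 0.88 = -114.499 mGal

-114.5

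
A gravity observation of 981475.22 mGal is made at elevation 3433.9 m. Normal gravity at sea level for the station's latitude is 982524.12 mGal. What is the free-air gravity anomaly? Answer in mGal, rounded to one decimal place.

Free-air correction = 0.3086 × 3433.9 = 1059.70 mGal
Free-air anomaly = 981475.22 − 982524.12 + (1059.70) = 10.80 mGal

10.8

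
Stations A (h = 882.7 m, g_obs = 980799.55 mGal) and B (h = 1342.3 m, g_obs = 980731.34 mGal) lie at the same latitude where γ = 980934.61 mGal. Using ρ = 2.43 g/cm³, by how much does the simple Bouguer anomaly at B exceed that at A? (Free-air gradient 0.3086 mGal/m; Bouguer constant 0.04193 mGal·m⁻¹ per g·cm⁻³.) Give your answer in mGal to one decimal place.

Δg_SB(A) = 980799.55 − 980934.61 + 0.3086×882.7 − 0.04193×2.43×882.7 = 47.40 mGal
Δg_SB(B) = 980731.34 − 980934.61 + 0.3086×1342.3 − 0.04193×2.43×1342.3 = 74.20 mGal
Difference = 74.20 − (47.40) = 26.80 mGal

26.8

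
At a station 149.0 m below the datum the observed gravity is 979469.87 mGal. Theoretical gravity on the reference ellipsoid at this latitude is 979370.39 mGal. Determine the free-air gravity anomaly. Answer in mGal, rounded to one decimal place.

Free-air correction = 0.3086 × -149.0 = -45.98 mGal
Free-air anomaly = 979469.87 − 979370.39 + (-45.98) = 53.50 mGal

53.5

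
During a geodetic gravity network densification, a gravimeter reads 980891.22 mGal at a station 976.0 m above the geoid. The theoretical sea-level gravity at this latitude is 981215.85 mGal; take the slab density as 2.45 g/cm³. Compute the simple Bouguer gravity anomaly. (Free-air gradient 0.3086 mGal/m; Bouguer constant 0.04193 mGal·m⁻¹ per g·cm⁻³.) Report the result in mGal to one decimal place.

-123.7

Free-air correction = 0.3086 × 976.0 = 301.19 mGal
Free-air anomaly = 980891.22 − 981215.85 + (301.19) = -23.44 mGal
Bouguer slab correction = 0.04193 × 2.45 × 976.0 = 100.26 mGal
Simple Bouguer anomaly = -23.44 − (100.26) = -123.70 mGal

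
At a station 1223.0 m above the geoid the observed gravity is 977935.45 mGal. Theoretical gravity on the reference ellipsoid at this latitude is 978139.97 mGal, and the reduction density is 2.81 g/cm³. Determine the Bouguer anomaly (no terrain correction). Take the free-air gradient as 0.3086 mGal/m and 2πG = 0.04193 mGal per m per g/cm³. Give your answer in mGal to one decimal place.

Free-air correction = 0.3086 × 1223.0 = 377.42 mGal
Free-air anomaly = 977935.45 − 978139.97 + (377.42) = 172.90 mGal
Bouguer slab correction = 0.04193 × 2.81 × 1223.0 = 144.10 mGal
Simple Bouguer anomaly = 172.90 − (144.10) = 28.80 mGal

28.8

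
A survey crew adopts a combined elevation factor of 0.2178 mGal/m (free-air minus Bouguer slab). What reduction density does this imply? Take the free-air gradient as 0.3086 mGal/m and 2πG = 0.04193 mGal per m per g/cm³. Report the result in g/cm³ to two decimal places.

2.17

0.2178 = 0.3086 − 0.04193 × ρ
ρ = (0.3086 − 0.2178) / 0.04193 = 2.17 g/cm³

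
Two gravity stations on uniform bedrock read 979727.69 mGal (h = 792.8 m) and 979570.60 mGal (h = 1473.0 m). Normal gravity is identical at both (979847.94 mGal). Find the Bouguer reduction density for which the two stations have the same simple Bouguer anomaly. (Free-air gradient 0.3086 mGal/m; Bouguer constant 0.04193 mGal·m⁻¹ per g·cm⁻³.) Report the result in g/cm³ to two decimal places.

Δg_obs = 979570.60 − 979727.69 = -157.09 mGal over Δh = 1473.0 − 792.8 = 680.2 m
Equal Bouguer anomalies ⇒ Δg_obs + (0.3086 − 0.04193ρ)·Δh = 0
0.3086 − 0.04193ρ = −Δg_obs/Δh = 0.23095
ρ = (0.3086 − 0.23095) / 0.04193 = 1.85 g/cm³

1.85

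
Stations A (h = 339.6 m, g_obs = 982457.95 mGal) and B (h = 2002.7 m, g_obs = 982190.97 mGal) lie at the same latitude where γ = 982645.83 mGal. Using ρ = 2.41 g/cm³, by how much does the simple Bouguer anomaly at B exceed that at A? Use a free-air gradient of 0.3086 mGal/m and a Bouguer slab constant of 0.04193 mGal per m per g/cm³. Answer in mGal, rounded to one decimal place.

78.2

Δg_SB(A) = 982457.95 − 982645.83 + 0.3086×339.6 − 0.04193×2.41×339.6 = -117.40 mGal
Δg_SB(B) = 982190.97 − 982645.83 + 0.3086×2002.7 − 0.04193×2.41×2002.7 = -39.20 mGal
Difference = -39.20 − (-117.40) = 78.20 mGal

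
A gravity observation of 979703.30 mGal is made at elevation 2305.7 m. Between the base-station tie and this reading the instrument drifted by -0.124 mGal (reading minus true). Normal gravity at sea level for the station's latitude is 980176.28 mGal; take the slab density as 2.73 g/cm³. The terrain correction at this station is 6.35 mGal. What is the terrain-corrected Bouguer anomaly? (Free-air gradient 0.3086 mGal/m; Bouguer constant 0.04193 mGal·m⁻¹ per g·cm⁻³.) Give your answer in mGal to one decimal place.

-18.9

Drift-corrected reading = 979703.30 − (-0.124) = 979703.424 mGal
Free-air correction = 0.3086 × 2305.7 = 711.54 mGal
Free-air anomaly = 979703.424 − 980176.28 + (711.54) = 238.684 mGal
Bouguer slab correction = 0.04193 × 2.73 × 2305.7 = 263.93 mGal
Simple Bouguer anomaly = 238.684 − (263.93) = -25.246 mGal
Complete Bouguer anomaly = -25.246 + 6.35 = -18.896 mGal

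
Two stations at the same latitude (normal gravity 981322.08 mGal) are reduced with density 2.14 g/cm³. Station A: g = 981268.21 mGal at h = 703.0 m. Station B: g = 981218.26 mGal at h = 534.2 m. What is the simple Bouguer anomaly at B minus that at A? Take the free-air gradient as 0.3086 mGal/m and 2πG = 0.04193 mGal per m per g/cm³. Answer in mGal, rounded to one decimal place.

-86.9

Δg_SB(A) = 981268.21 − 981322.08 + 0.3086×703.0 − 0.04193×2.14×703.0 = 100.00 mGal
Δg_SB(B) = 981218.26 − 981322.08 + 0.3086×534.2 − 0.04193×2.14×534.2 = 13.10 mGal
Difference = 13.10 − (100.00) = -86.90 mGal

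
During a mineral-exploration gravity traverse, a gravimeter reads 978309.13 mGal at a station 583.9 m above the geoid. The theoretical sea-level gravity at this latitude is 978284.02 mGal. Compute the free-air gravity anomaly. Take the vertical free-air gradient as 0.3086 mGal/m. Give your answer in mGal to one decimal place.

205.3

Free-air correction = 0.3086 × 583.9 = 180.19 mGal
Free-air anomaly = 978309.13 − 978284.02 + (180.19) = 205.30 mGal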